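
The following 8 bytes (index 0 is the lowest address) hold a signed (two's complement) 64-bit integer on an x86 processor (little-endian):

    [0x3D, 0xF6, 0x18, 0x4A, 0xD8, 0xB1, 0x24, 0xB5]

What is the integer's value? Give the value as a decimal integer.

Little-endian stores the least-significant byte at the lowest address.
Reassemble most-significant byte first: B5 24 B1 D8 4A 18 F6 3D → 0xB524B1D84A18F63D.
Top bit is set, so as a signed 64-bit value this is 0xB524B1D84A18F63D − 2^64 = -5393990911168809411.

-5393990911168809411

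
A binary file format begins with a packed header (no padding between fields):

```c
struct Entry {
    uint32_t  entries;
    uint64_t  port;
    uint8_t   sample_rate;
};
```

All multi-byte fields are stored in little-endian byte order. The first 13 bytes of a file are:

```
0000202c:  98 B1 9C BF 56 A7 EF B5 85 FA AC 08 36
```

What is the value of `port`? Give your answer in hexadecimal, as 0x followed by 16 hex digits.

`port` follows `entries` (4 bytes), so it starts at byte offset 4 and occupies 8 bytes.
Bytes at offsets 4..11: 56 A7 EF B5 85 FA AC 08.
In little-endian order the low byte comes first in memory.
Reassemble most-significant byte first: 08 AC FA 85 B5 EF A7 56 → 0x08ACFA85B5EFA756.

0x08ACFA85B5EFA756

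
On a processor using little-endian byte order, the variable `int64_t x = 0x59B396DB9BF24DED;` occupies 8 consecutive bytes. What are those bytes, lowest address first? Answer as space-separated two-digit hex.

Split into bytes (most-significant first): 59 B3 96 DB 9B F2 4D ED.
In little-endian order the low byte comes first in memory.
So at ascending addresses the bytes are ED 4D F2 9B DB 96 B3 59.

ED 4D F2 9B DB 96 B3 59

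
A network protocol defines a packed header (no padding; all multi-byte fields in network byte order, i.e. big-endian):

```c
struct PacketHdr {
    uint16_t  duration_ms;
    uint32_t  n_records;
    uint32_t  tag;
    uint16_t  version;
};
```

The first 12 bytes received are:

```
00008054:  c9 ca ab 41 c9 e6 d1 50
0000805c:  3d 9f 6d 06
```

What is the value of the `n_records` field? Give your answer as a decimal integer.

`n_records` follows `duration_ms` (2 bytes), so it starts at byte offset 2 and occupies 4 bytes.
Bytes at offsets 2..5: AB 41 C9 E6.
Big-endian stores the most-significant byte at the lowest address.
The bytes are already most-significant first: 0xAB41C9E6.
0xAB41C9E6 = 2873215462.

2873215462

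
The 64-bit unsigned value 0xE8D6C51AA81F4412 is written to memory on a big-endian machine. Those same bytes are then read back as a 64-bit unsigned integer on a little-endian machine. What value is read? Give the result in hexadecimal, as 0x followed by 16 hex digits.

0x12441FA81AC5D6E8

Stored big-endian, the bytes at ascending addresses are E8 D6 C5 1A A8 1F 44 12.
Read back as little-endian, the first byte is least significant, giving 0x12441FA81AC5D6E8.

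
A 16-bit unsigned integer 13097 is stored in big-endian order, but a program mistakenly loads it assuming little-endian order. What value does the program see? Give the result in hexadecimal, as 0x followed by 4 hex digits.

0x2933

13097 in 16-bit hexadecimal is 0x3329.
Stored big-endian, the bytes at ascending addresses are 33 29.
Read back as little-endian, the first byte is least significant, giving 0x2933.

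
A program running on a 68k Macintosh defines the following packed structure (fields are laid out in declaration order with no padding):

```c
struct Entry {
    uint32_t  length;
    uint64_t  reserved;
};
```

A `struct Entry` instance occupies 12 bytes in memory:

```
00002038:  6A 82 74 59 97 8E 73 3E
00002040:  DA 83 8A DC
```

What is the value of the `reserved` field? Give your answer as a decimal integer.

10920792860211251932

`reserved` follows `length` (4 bytes), so it starts at byte offset 4 and occupies 8 bytes.
Bytes at offsets 4..11: 97 8E 73 3E DA 83 8A DC.
In big-endian order the high byte comes first in memory.
The bytes are already most-significant first: 0x978E733EDA838ADC.
0x978E733EDA838ADC = 10920792860211251932.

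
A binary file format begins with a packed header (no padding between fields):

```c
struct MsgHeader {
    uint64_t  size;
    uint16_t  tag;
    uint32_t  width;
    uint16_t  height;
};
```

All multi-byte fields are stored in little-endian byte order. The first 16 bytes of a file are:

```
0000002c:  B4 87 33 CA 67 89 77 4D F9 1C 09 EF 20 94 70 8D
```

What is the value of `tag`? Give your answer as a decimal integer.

`tag` follows `size` (8 bytes), so it starts at byte offset 8 and occupies 2 bytes.
Bytes at offsets 8..9: F9 1C.
In little-endian order the low byte comes first in memory.
Reassemble most-significant byte first: 1C F9 → 0x1CF9.
0x1CF9 = 7417.

7417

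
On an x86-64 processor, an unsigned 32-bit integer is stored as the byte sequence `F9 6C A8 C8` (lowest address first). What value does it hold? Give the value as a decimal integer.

3366481145

In little-endian order the low byte comes first in memory.
Reassemble most-significant byte first: C8 A8 6C F9 → 0xC8A86CF9.
0xC8A86CF9 = 3366481145.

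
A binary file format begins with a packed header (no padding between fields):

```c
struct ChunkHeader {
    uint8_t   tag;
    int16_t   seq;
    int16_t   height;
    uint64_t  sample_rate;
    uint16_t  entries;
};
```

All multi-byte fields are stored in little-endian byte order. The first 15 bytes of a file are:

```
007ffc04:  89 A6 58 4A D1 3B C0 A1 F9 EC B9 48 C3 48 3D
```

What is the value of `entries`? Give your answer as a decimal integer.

15688

`entries` follows `tag` (1 B), `seq` (2 B), `height` (2 B), `sample_rate` (8 B), so it starts at offset 1 + 2 + 2 + 8 = 13 and occupies 2 bytes.
Bytes at offsets 13..14: 48 3D.
Little-endian: lowest address holds the least-significant byte.
Reassemble most-significant byte first: 3D 48 → 0x3D48.
0x3D48 = 15688.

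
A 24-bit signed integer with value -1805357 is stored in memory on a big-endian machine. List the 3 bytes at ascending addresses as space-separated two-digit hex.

Two's complement of -1805357 in 24 bits: 1805357 = 0x1B8C2D; invert → 0xE473D2; add 1 → 0xE473D3.
Split into bytes (most-significant first): E4 73 D3.
In big-endian order the high byte comes first in memory.
So the memory order matches the most-significant-first order: E4 73 D3.

E4 73 D3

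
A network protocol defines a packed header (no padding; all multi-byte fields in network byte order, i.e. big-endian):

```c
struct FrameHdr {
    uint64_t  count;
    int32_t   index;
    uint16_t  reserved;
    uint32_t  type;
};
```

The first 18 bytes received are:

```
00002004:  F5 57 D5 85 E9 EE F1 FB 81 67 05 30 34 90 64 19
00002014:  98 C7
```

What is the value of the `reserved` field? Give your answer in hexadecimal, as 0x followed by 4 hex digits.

`reserved` follows `count` (8 B), `index` (4 B), so it starts at offset 8 + 4 = 12 and occupies 2 bytes.
Bytes at offsets 12..13: 34 90.
Big-endian stores the most-significant byte at the lowest address.
The bytes are already most-significant first: 0x3490.

0x3490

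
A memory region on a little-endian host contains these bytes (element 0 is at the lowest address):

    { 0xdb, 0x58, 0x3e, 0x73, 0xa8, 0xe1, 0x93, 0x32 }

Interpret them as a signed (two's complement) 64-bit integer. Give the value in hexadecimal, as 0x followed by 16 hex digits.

Little-endian stores the least-significant byte at the lowest address.
Reassemble most-significant byte first: 32 93 E1 A8 73 3E 58 DB → 0x3293E1A8733E58DB.

0x3293E1A8733E58DB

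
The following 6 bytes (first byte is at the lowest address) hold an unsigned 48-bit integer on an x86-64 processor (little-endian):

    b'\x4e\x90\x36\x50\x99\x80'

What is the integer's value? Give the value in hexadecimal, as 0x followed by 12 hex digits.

Little-endian stores the least-significant byte at the lowest address.
Reassemble most-significant byte first: 80 99 50 36 90 4E → 0x80995036904E.

0x80995036904E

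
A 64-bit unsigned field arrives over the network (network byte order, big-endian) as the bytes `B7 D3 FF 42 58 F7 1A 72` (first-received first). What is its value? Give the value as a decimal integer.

13246211589452274290

Big-endian: lowest address holds the most-significant byte.
The bytes are already most-significant first: 0xB7D3FF4258F71A72.
0xB7D3FF4258F71A72 = 13246211589452274290.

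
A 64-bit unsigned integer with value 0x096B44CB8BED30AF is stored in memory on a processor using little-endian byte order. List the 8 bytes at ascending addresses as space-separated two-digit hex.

AF 30 ED 8B CB 44 6B 09

Split into bytes (most-significant first): 09 6B 44 CB 8B ED 30 AF.
In little-endian order the low byte comes first in memory.
So at ascending addresses the bytes are AF 30 ED 8B CB 44 6B 09.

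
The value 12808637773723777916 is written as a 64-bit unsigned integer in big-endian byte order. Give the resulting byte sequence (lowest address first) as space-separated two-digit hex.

B1 C1 6C 31 2F 74 BB 7C

12808637773723777916 in hexadecimal, padded to 64 bits, is 0xB1C16C312F74BB7C.
Split into bytes (most-significant first): B1 C1 6C 31 2F 74 BB 7C.
Big-endian: lowest address holds the most-significant byte.
So the memory order matches the most-significant-first order: B1 C1 6C 31 2F 74 BB 7C.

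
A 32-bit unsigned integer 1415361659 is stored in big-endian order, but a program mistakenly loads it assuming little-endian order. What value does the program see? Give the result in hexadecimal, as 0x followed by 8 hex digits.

1415361659 in 32-bit hexadecimal is 0x545CB47B.
Stored big-endian, the bytes at ascending addresses are 54 5C B4 7B.
Read back as little-endian, the first byte is least significant, giving 0x7BB45C54.

0x7BB45C54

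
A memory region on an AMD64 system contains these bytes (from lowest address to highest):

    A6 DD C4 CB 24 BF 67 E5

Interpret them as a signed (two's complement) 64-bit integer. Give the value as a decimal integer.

In little-endian order the low byte comes first in memory.
Reassemble most-significant byte first: E5 67 BF 24 CB C4 DD A6 → 0xE567BF24CBC4DDA6.
Top bit is set, so as a signed 64-bit value this is 0xE567BF24CBC4DDA6 − 2^64 = -1916352951664452186.

-1916352951664452186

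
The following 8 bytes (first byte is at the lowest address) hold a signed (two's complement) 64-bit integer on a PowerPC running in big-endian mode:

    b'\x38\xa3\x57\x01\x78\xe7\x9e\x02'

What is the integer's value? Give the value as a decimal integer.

4081201351162830338

Big-endian stores the most-significant byte at the lowest address.
The bytes are already most-significant first: 0x38A3570178E79E02.
0x38A3570178E79E02 = 4081201351162830338.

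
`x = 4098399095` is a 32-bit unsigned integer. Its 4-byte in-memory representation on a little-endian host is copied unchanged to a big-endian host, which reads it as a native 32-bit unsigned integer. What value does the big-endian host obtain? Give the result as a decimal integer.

2006665460

4098399095 in 32-bit hexadecimal is 0xF4489B77.
Stored little-endian, the bytes at ascending addresses are 77 9B 48 F4.
Read back as big-endian, the last byte is least significant, giving 0x779B48F4.
0x779B48F4 = 2006665460.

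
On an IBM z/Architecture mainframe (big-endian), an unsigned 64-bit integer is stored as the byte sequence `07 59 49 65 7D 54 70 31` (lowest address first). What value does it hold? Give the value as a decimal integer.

529535131435954225

Big-endian stores the most-significant byte at the lowest address.
The bytes are already most-significant first: 0x075949657D547031.
0x075949657D547031 = 529535131435954225.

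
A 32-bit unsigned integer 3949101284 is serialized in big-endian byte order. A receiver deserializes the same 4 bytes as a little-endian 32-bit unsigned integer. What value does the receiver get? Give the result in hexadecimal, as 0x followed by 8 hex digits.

0xE48062EB

3949101284 in 32-bit hexadecimal is 0xEB6280E4.
Stored big-endian, the bytes at ascending addresses are EB 62 80 E4.
Read back as little-endian, the first byte is least significant, giving 0xE48062EB.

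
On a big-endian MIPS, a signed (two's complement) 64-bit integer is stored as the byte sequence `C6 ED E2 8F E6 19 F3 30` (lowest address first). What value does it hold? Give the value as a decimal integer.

Big-endian: lowest address holds the most-significant byte.
The bytes are already most-significant first: 0xC6EDE28FE619F330.
Top bit is set, so as a signed 64-bit value this is 0xC6EDE28FE619F330 − 2^64 = -4112381777050733776.

-4112381777050733776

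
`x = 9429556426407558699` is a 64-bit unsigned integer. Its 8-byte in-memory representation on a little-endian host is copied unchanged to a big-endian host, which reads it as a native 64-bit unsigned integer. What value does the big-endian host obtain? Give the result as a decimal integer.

9429556426407558699 in 64-bit hexadecimal is 0x82DC839C21863E2B.
Stored little-endian, the bytes at ascending addresses are 2B 3E 86 21 9C 83 DC 82.
Read back as big-endian, the last byte is least significant, giving 0x2B3E86219C83DC82.
0x2B3E86219C83DC82 = 3116075471104892034.

3116075471104892034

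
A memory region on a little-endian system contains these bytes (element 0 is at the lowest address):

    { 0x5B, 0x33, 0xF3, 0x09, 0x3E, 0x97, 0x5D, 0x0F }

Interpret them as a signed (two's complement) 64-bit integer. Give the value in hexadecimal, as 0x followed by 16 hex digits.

Little-endian stores the least-significant byte at the lowest address.
Reassemble most-significant byte first: 0F 5D 97 3E 09 F3 33 5B → 0x0F5D973E09F3335B.

0x0F5D973E09F3335B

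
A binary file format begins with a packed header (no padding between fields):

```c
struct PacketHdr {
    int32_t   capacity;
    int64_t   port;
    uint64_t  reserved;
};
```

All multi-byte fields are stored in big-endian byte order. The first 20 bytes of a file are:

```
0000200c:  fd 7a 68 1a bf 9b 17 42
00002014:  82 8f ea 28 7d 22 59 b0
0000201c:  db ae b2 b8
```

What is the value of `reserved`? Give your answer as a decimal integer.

9016868020083929784

`reserved` follows `capacity` (4 B), `port` (8 B), so it starts at offset 4 + 8 = 12 and occupies 8 bytes.
Bytes at offsets 12..19: 7D 22 59 B0 DB AE B2 B8.
Big-endian: lowest address holds the most-significant byte.
The bytes are already most-significant first: 0x7D2259B0DBAEB2B8.
0x7D2259B0DBAEB2B8 = 9016868020083929784.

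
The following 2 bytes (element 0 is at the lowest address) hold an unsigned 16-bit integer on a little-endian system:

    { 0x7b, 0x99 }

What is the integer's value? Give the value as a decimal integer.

39291

Little-endian stores the least-significant byte at the lowest address.
Reassemble most-significant byte first: 99 7B → 0x997B.
0x997B = 39291.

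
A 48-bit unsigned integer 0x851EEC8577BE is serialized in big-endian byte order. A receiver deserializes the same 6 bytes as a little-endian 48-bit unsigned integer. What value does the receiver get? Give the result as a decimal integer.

209420557229701

Stored big-endian, the bytes at ascending addresses are 85 1E EC 85 77 BE.
Read back as little-endian, the first byte is least significant, giving 0xBE7785EC1E85.
0xBE7785EC1E85 = 209420557229701.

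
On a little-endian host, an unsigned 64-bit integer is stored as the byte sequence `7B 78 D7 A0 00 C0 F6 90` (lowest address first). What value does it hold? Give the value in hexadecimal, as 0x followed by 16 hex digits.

In little-endian order the low byte comes first in memory.
Reassemble most-significant byte first: 90 F6 C0 00 A0 D7 78 7B → 0x90F6C000A0D7787B.

0x90F6C000A0D7787B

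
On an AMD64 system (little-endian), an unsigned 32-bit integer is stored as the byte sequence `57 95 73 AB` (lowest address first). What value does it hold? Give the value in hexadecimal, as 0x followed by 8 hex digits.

Little-endian stores the least-significant byte at the lowest address.
Reassemble most-significant byte first: AB 73 95 57 → 0xAB739557.

0xAB739557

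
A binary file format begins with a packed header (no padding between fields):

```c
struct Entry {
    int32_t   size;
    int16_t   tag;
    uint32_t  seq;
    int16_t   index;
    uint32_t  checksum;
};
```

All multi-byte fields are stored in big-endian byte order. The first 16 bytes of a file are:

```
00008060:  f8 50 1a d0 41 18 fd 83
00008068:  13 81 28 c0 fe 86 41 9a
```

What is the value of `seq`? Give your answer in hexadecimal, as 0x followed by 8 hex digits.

0xFD831381

`seq` follows `size` (4 B), `tag` (2 B), so it starts at offset 4 + 2 = 6 and occupies 4 bytes.
Bytes at offsets 6..9: FD 83 13 81.
Big-endian: lowest address holds the most-significant byte.
The bytes are already most-significant first: 0xFD831381.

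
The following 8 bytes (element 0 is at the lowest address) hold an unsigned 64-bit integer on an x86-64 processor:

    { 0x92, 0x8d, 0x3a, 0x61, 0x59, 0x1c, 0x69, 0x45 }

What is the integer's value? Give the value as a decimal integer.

Little-endian stores the least-significant byte at the lowest address.
Reassemble most-significant byte first: 45 69 1C 59 61 3A 8D 92 → 0x45691C59613A8D92.
0x45691C59613A8D92 = 5001560031380540818.

5001560031380540818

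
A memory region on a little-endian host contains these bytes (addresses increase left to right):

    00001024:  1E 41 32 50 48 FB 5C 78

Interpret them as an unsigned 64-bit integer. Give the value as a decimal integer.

Little-endian stores the least-significant byte at the lowest address.
Reassemble most-significant byte first: 78 5C FB 48 50 32 41 1E → 0x785CFB485032411E.
0x785CFB485032411E = 8673083270410420510.

8673083270410420510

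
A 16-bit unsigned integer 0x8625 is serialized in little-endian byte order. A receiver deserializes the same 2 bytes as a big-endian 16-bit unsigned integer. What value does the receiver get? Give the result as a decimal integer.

Stored little-endian, the bytes at ascending addresses are 25 86.
Read back as big-endian, the last byte is least significant, giving 0x2586.
0x2586 = 9606.

9606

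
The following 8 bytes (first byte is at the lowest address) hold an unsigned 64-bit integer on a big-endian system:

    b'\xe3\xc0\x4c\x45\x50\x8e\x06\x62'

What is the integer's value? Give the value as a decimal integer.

16411200902726026850

Big-endian stores the most-significant byte at the lowest address.
The bytes are already most-significant first: 0xE3C04C45508E0662.
0xE3C04C45508E0662 = 16411200902726026850.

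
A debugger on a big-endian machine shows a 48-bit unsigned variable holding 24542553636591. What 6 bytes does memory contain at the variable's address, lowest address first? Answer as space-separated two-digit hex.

16 52 42 30 FE EF

24542553636591 in hexadecimal, padded to 48 bits, is 0x16524230FEEF.
Split into bytes (most-significant first): 16 52 42 30 FE EF.
Big-endian stores the most-significant byte at the lowest address.
So the memory order matches the most-significant-first order: 16 52 42 30 FE EF.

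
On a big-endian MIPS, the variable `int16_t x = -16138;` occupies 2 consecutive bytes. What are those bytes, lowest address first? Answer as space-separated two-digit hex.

C0 F6

Two's complement of -16138 in 16 bits: 16138 = 0x3F0A; invert → 0xC0F5; add 1 → 0xC0F6.
Split into bytes (most-significant first): C0 F6.
Big-endian stores the most-significant byte at the lowest address.
So the memory order matches the most-significant-first order: C0 F6.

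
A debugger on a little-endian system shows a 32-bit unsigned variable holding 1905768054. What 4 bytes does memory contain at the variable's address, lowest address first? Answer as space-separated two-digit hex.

1905768054 in hexadecimal, padded to 32 bits, is 0x7197B676.
Split into bytes (most-significant first): 71 97 B6 76.
Little-endian: lowest address holds the least-significant byte.
So at ascending addresses the bytes are 76 B6 97 71.

76 B6 97 71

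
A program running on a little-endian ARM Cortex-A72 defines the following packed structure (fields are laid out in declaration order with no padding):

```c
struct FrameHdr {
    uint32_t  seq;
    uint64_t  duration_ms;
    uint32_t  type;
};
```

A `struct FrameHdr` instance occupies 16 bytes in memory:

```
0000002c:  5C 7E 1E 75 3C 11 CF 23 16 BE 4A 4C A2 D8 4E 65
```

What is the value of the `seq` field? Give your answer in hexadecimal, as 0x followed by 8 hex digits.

`seq` is the first field, at byte offset 0, occupying 4 bytes.
Bytes at offsets 0..3: 5C 7E 1E 75.
In little-endian order the low byte comes first in memory.
Reassemble most-significant byte first: 75 1E 7E 5C → 0x751E7E5C.

0x751E7E5C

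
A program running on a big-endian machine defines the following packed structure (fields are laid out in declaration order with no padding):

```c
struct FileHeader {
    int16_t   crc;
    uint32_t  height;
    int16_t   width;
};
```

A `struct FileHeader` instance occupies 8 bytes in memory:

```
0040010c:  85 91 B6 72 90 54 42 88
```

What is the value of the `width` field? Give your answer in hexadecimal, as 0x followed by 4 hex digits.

0x4288

`width` follows `crc` (2 B), `height` (4 B), so it starts at offset 2 + 4 = 6 and occupies 2 bytes.
Bytes at offsets 6..7: 42 88.
In big-endian order the high byte comes first in memory.
The bytes are already most-significant first: 0x4288.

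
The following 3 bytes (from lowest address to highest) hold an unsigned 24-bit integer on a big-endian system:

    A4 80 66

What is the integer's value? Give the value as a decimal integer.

10780774

Big-endian: lowest address holds the most-significant byte.
The bytes are already most-significant first: 0xA48066.
0xA48066 = 10780774.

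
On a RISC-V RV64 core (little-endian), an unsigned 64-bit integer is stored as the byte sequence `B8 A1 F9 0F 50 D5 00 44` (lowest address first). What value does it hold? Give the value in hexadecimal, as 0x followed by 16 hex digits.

0x4400D5500FF9A1B8

Little-endian: lowest address holds the least-significant byte.
Reassemble most-significant byte first: 44 00 D5 50 0F F9 A1 B8 → 0x4400D5500FF9A1B8.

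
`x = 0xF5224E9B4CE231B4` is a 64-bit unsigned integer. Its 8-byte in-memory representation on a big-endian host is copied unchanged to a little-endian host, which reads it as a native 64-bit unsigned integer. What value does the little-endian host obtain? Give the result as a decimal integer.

Stored big-endian, the bytes at ascending addresses are F5 22 4E 9B 4C E2 31 B4.
Read back as little-endian, the first byte is least significant, giving 0xB431E24C9B4E22F5.
0xB431E24C9B4E22F5 = 12984408019336831733.

12984408019336831733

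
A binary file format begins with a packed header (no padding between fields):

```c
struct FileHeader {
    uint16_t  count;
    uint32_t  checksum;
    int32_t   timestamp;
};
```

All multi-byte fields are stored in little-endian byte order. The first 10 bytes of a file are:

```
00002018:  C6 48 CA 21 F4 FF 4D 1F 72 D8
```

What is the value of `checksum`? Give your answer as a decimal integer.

4294189514

`checksum` follows `count` (2 bytes), so it starts at byte offset 2 and occupies 4 bytes.
Bytes at offsets 2..5: CA 21 F4 FF.
In little-endian order the low byte comes first in memory.
Reassemble most-significant byte first: FF F4 21 CA → 0xFFF421CA.
0xFFF421CA = 4294189514.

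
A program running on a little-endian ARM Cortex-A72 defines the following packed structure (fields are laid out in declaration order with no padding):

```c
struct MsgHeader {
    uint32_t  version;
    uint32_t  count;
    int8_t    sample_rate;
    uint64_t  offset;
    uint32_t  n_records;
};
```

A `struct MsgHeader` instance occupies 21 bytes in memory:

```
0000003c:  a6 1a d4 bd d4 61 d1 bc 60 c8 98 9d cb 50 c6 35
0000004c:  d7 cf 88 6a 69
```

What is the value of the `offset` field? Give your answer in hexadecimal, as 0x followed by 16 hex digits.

0xD735C650CB9D98C8

`offset` follows `version` (4 B), `count` (4 B), `sample_rate` (1 B), so it starts at offset 4 + 4 + 1 = 9 and occupies 8 bytes.
Bytes at offsets 9..16: C8 98 9D CB 50 C6 35 D7.
In little-endian order the low byte comes first in memory.
Reassemble most-significant byte first: D7 35 C6 50 CB 9D 98 C8 → 0xD735C650CB9D98C8.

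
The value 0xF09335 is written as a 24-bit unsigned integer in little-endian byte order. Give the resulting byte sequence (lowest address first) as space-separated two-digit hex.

35 93 F0

Split into bytes (most-significant first): F0 93 35.
Little-endian stores the least-significant byte at the lowest address.
So at ascending addresses the bytes are 35 93 F0.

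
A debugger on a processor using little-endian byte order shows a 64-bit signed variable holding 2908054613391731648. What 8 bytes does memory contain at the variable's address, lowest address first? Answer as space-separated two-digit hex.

2908054613391731648 in hexadecimal, padded to 64 bits, is 0x285B7C436AA66BC0.
Split into bytes (most-significant first): 28 5B 7C 43 6A A6 6B C0.
Little-endian: lowest address holds the least-significant byte.
So at ascending addresses the bytes are C0 6B A6 6A 43 7C 5B 28.

C0 6B A6 6A 43 7C 5B 28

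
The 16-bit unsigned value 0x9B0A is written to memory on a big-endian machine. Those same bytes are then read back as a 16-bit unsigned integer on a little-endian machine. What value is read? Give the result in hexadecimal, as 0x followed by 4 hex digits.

Stored big-endian, the bytes at ascending addresses are 9B 0A.
Read back as little-endian, the first byte is least significant, giving 0x0A9B.

0x0A9B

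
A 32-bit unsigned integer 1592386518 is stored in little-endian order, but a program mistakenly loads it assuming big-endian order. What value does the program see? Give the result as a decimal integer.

3605260638

1592386518 in 32-bit hexadecimal is 0x5EE9E3D6.
Stored little-endian, the bytes at ascending addresses are D6 E3 E9 5E.
Read back as big-endian, the last byte is least significant, giving 0xD6E3E95E.
0xD6E3E95E = 3605260638.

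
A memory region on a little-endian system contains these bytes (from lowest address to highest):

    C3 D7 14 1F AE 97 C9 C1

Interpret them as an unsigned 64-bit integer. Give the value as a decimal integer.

Little-endian stores the least-significant byte at the lowest address.
Reassemble most-significant byte first: C1 C9 97 AE 1F 14 D7 C3 → 0xC1C997AE1F14D7C3.
0xC1C997AE1F14D7C3 = 13963858893740496835.

13963858893740496835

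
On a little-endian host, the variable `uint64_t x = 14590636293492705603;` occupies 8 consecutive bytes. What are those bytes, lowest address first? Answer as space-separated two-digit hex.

14590636293492705603 in hexadecimal, padded to 64 bits, is 0xCA7C5A67888E0943.
Split into bytes (most-significant first): CA 7C 5A 67 88 8E 09 43.
Little-endian stores the least-significant byte at the lowest address.
So at ascending addresses the bytes are 43 09 8E 88 67 5A 7C CA.

43 09 8E 88 67 5A 7C CA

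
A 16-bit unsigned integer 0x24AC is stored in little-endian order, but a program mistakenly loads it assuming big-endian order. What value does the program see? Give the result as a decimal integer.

44068

Stored little-endian, the bytes at ascending addresses are AC 24.
Read back as big-endian, the last byte is least significant, giving 0xAC24.
0xAC24 = 44068.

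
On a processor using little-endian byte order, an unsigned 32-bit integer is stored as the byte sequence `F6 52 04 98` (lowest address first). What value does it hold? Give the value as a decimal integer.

Little-endian stores the least-significant byte at the lowest address.
Reassemble most-significant byte first: 98 04 52 F6 → 0x980452F6.
0x980452F6 = 2550420214.

2550420214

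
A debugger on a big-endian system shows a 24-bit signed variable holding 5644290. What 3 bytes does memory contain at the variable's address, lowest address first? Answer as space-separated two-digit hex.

56 20 02

5644290 in hexadecimal, padded to 24 bits, is 0x562002.
Split into bytes (most-significant first): 56 20 02.
Big-endian: lowest address holds the most-significant byte.
So the memory order matches the most-significant-first order: 56 20 02.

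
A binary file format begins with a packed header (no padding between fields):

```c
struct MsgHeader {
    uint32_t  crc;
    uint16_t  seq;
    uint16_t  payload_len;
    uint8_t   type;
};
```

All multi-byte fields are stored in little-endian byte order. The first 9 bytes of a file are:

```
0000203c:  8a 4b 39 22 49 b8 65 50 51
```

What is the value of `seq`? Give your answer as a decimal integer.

`seq` follows `crc` (4 bytes), so it starts at byte offset 4 and occupies 2 bytes.
Bytes at offsets 4..5: 49 B8.
Little-endian: lowest address holds the least-significant byte.
Reassemble most-significant byte first: B8 49 → 0xB849.
0xB849 = 47177.

47177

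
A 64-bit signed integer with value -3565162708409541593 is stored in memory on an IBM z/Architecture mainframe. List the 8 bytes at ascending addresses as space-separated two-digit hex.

Two's complement of -3565162708409541593 in 64 bits: 3565162708409541593 = 0x317A0098213863D9; invert → 0xCE85FF67DEC79C26; add 1 → 0xCE85FF67DEC79C27.
Split into bytes (most-significant first): CE 85 FF 67 DE C7 9C 27.
Big-endian stores the most-significant byte at the lowest address.
So the memory order matches the most-significant-first order: CE 85 FF 67 DE C7 9C 27.

CE 85 FF 67 DE C7 9C 27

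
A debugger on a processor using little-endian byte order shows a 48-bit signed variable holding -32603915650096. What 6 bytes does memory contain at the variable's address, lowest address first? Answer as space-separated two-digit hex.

Two's complement of -32603915650096 in 48 bits: 32603915650096 = 0x1DA730CF8430; invert → 0xE258CF307BCF; add 1 → 0xE258CF307BD0.
Split into bytes (most-significant first): E2 58 CF 30 7B D0.
Little-endian stores the least-significant byte at the lowest address.
So at ascending addresses the bytes are D0 7B 30 CF 58 E2.

D0 7B 30 CF 58 E2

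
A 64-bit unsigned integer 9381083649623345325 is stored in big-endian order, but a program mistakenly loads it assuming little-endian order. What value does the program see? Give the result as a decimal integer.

9381083649623345325 in 64-bit hexadecimal is 0x82304DE0500648AD.
Stored big-endian, the bytes at ascending addresses are 82 30 4D E0 50 06 48 AD.
Read back as little-endian, the first byte is least significant, giving 0xAD480650E04D3082.
0xAD480650E04D3082 = 12486236911315005570.

12486236911315005570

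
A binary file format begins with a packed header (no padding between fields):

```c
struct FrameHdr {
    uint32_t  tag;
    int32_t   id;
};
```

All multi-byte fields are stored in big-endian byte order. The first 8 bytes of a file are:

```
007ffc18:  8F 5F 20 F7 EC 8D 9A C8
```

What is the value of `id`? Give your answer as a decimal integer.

`id` follows `tag` (4 bytes), so it starts at byte offset 4 and occupies 4 bytes.
Bytes at offsets 4..7: EC 8D 9A C8.
In big-endian order the high byte comes first in memory.
The bytes are already most-significant first: 0xEC8D9AC8.
Top bit is set, so as a signed 32-bit value this is 0xEC8D9AC8 − 2^32 = -326264120.

-326264120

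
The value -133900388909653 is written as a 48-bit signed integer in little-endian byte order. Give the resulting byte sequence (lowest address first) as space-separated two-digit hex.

Two's complement of -133900388909653 in 48 bits: 133900388909653 = 0x79C81D1DC255; invert → 0x8637E2E23DAA; add 1 → 0x8637E2E23DAB.
Split into bytes (most-significant first): 86 37 E2 E2 3D AB.
In little-endian order the low byte comes first in memory.
So at ascending addresses the bytes are AB 3D E2 E2 37 86.

AB 3D E2 E2 37 86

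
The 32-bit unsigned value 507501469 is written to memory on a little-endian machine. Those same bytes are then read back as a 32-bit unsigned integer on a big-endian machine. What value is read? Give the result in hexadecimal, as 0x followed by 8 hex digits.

507501469 in 32-bit hexadecimal is 0x1E3FDB9D.
Stored little-endian, the bytes at ascending addresses are 9D DB 3F 1E.
Read back as big-endian, the last byte is least significant, giving 0x9DDB3F1E.

0x9DDB3F1E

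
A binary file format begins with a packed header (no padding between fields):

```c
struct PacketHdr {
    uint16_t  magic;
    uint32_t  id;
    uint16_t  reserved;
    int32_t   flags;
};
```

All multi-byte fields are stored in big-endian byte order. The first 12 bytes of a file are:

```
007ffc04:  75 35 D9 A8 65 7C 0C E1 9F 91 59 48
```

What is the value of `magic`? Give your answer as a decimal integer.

30005

`magic` is the first field, at byte offset 0, occupying 2 bytes.
Bytes at offsets 0..1: 75 35.
Big-endian: lowest address holds the most-significant byte.
The bytes are already most-significant first: 0x7535.
0x7535 = 30005.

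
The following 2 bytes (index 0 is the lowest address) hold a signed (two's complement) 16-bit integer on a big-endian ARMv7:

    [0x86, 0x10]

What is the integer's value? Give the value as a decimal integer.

-31216

Big-endian: lowest address holds the most-significant byte.
The bytes are already most-significant first: 0x8610.
Top bit is set, so as a signed 16-bit value this is 0x8610 − 2^16 = -31216.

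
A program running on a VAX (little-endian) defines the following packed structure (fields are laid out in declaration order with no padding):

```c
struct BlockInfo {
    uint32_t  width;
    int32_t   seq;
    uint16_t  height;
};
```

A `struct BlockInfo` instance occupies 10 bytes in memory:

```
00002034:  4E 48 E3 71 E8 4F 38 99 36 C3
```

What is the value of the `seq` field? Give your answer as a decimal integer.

`seq` follows `width` (4 bytes), so it starts at byte offset 4 and occupies 4 bytes.
Bytes at offsets 4..7: E8 4F 38 99.
Little-endian: lowest address holds the least-significant byte.
Reassemble most-significant byte first: 99 38 4F E8 → 0x99384FE8.
Top bit is set, so as a signed 32-bit value this is 0x99384FE8 − 2^32 = -1724362776.

-1724362776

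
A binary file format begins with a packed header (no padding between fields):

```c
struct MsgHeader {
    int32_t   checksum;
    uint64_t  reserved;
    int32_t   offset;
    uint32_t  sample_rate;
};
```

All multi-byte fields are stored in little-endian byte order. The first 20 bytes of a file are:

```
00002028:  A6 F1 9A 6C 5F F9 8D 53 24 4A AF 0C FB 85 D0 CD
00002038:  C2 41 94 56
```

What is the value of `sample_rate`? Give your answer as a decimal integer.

`sample_rate` follows `checksum` (4 B), `reserved` (8 B), `offset` (4 B), so it starts at offset 4 + 8 + 4 = 16 and occupies 4 bytes.
Bytes at offsets 16..19: C2 41 94 56.
In little-endian order the low byte comes first in memory.
Reassemble most-significant byte first: 56 94 41 C2 → 0x569441C2.
0x569441C2 = 1452556738.

1452556738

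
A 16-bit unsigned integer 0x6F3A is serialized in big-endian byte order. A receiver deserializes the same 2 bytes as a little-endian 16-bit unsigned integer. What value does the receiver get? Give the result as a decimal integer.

14959

Stored big-endian, the bytes at ascending addresses are 6F 3A.
Read back as little-endian, the first byte is least significant, giving 0x3A6F.
0x3A6F = 14959.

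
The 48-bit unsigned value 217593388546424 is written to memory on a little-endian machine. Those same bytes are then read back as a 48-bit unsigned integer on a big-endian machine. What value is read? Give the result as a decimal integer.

217593388546424 in 48-bit hexadecimal is 0xC5E668A13978.
Stored little-endian, the bytes at ascending addresses are 78 39 A1 68 E6 C5.
Read back as big-endian, the last byte is least significant, giving 0x7839A168E6C5.
0x7839A168E6C5 = 132188916475589.

132188916475589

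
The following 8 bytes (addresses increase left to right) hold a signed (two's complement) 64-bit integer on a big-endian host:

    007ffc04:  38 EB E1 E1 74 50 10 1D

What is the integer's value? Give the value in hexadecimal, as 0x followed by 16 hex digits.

Big-endian: lowest address holds the most-significant byte.
The bytes are already most-significant first: 0x38EBE1E17450101D.

0x38EBE1E17450101D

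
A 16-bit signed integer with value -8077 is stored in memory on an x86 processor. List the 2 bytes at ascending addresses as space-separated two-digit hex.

73 E0

Two's complement of -8077 in 16 bits: 8077 = 0x1F8D; invert → 0xE072; add 1 → 0xE073.
Split into bytes (most-significant first): E0 73.
Little-endian: lowest address holds the least-significant byte.
So at ascending addresses the bytes are 73 E0.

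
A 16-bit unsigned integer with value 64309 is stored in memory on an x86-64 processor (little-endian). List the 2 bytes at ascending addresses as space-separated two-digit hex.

35 FB

64309 in hexadecimal, padded to 16 bits, is 0xFB35.
Split into bytes (most-significant first): FB 35.
In little-endian order the low byte comes first in memory.
So at ascending addresses the bytes are 35 FB.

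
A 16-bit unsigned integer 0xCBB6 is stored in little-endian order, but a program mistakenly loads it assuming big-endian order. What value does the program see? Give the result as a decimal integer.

Stored little-endian, the bytes at ascending addresses are B6 CB.
Read back as big-endian, the last byte is least significant, giving 0xB6CB.
0xB6CB = 46795.

46795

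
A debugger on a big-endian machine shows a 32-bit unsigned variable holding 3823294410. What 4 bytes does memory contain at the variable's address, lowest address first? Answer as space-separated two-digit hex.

3823294410 in hexadecimal, padded to 32 bits, is 0xE3E2D7CA.
Split into bytes (most-significant first): E3 E2 D7 CA.
In big-endian order the high byte comes first in memory.
So the memory order matches the most-significant-first order: E3 E2 D7 CA.

E3 E2 D7 CA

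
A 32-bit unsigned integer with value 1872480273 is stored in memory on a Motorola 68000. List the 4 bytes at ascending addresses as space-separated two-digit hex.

1872480273 in hexadecimal, padded to 32 bits, is 0x6F9BC811.
Split into bytes (most-significant first): 6F 9B C8 11.
Big-endian stores the most-significant byte at the lowest address.
So the memory order matches the most-significant-first order: 6F 9B C8 11.

6F 9B C8 11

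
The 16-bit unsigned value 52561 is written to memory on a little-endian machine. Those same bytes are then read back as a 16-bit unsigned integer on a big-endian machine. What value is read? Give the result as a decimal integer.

20941

52561 in 16-bit hexadecimal is 0xCD51.
Stored little-endian, the bytes at ascending addresses are 51 CD.
Read back as big-endian, the last byte is least significant, giving 0x51CD.
0x51CD = 20941.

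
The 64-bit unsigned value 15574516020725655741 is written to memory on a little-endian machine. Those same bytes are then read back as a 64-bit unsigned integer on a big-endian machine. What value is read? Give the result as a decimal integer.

13666449818926130136

15574516020725655741 in 64-bit hexadecimal is 0xD823CBCDB3FBA8BD.
Stored little-endian, the bytes at ascending addresses are BD A8 FB B3 CD CB 23 D8.
Read back as big-endian, the last byte is least significant, giving 0xBDA8FBB3CDCB23D8.
0xBDA8FBB3CDCB23D8 = 13666449818926130136.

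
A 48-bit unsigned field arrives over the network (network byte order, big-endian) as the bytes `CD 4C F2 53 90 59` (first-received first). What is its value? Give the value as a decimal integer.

Big-endian stores the most-significant byte at the lowest address.
The bytes are already most-significant first: 0xCD4CF2539059.
0xCD4CF2539059 = 225730366771289.

225730366771289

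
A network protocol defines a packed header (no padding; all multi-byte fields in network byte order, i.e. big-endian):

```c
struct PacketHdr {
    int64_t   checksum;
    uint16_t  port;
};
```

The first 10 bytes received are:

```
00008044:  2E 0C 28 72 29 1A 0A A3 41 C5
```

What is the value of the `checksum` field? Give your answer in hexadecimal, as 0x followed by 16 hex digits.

0x2E0C2872291A0AA3

`checksum` is the first field, at byte offset 0, occupying 8 bytes.
Bytes at offsets 0..7: 2E 0C 28 72 29 1A 0A A3.
Big-endian: lowest address holds the most-significant byte.
The bytes are already most-significant first: 0x2E0C2872291A0AA3.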